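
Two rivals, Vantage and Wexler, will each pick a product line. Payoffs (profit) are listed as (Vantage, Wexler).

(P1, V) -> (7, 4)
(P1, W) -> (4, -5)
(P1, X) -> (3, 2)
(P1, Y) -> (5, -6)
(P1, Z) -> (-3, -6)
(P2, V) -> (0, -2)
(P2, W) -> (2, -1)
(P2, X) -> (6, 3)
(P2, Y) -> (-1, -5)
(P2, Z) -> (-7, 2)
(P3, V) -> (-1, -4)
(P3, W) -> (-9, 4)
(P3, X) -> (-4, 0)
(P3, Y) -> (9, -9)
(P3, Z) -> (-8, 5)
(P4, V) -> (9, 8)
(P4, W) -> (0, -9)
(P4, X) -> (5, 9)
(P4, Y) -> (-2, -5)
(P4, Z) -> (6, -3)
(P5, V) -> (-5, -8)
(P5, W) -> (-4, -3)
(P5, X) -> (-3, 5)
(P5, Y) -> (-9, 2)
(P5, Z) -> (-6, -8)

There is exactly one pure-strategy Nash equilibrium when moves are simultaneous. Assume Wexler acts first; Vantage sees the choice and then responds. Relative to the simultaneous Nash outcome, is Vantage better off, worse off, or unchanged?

better off

Solve by backward induction (Wexler leads).
- V: Vantage compares 7, 0, -1, 9, -5 and picks P4; Wexler would get 8.
- W: Vantage compares 4, 2, -9, 0, -4 and picks P1; Wexler would get -5.
- X: Vantage compares 3, 6, -4, 5, -3 and picks P2; Wexler would get 3.
- Y: Vantage compares 5, -1, 9, -2, -9 and picks P3; Wexler would get -9.
- Z: Vantage compares -3, -7, -8, 6, -6 and picks P4; Wexler would get -3.
Wexler's induced payoffs are 8, -5, 3, -9, -3, so Wexler commits to V. Subgame-perfect outcome: (P4, V) with payoffs (9, 8).
For the simultaneous game, intersect best replies.
Vantage's best replies: V→P4; W→P1; X→P2; Y→P3; Z→P4.
Wexler's best replies: P1→V; P2→X; P3→Z; P4→X; P5→X.
Only (P2, X) has each player best-responding; Nash payoffs (6, 3).
Vantage earns 9 sequentially versus 6 at the Nash outcome: better off.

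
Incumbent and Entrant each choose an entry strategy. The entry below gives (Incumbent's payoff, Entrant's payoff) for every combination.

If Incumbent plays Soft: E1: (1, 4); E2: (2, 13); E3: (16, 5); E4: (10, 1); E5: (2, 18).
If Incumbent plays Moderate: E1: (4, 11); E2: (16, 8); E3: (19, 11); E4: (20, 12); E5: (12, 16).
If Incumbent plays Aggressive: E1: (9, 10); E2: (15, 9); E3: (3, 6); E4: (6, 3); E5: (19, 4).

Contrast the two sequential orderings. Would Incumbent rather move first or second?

second

If Incumbent leads: Entrant's best replies are Soft→E5, Moderate→E5, Aggressive→E1; Incumbent's induced payoffs 2, 12, 9; outcome (Moderate, E5), payoffs (12, 16).
If Entrant leads: Incumbent's best replies are E1→Aggressive, E2→Moderate, E3→Moderate, E4→Moderate, E5→Aggressive; Entrant's induced payoffs 10, 8, 11, 12, 4; outcome (Moderate, E4), payoffs (20, 12).
Incumbent gets 12 moving first and 20 moving second, so Incumbent prefers to move second.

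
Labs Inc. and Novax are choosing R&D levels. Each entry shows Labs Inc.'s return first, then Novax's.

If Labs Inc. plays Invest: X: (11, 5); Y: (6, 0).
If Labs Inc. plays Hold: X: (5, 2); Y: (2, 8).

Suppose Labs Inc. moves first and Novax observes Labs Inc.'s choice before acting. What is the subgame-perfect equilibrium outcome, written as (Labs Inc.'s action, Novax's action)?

(Invest, X)

Backward induction with Labs Inc. moving first.
- Invest: BR = X, leader payoff 11.
- Hold: BR = Y, leader payoff 2.
Maximizing over 11, 2, Labs Inc. chooses Invest. Subgame-perfect outcome: (Invest, X) with payoffs (11, 5).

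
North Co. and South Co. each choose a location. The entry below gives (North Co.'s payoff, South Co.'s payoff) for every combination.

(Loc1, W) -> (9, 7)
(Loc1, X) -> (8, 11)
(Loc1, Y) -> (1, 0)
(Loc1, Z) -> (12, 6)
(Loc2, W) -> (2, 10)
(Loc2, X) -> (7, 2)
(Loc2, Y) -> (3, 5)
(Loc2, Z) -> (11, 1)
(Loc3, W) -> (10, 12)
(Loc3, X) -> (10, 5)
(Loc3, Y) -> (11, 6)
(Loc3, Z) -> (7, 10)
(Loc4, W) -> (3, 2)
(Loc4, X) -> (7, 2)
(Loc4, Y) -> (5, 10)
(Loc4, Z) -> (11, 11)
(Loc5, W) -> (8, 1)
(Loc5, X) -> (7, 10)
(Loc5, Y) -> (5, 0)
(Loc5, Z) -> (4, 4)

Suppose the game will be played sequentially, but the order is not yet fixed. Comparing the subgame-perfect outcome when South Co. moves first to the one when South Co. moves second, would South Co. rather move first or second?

first

If North Co. leads: South Co.'s best replies are Loc1→X, Loc2→W, Loc3→W, Loc4→Z, Loc5→X; North Co.'s induced payoffs 8, 2, 10, 11, 7; outcome (Loc4, Z), payoffs (11, 11).
If South Co. leads: North Co.'s best replies are W→Loc3, X→Loc3, Y→Loc3, Z→Loc1; South Co.'s induced payoffs 12, 5, 6, 6; outcome (Loc3, W), payoffs (10, 12).
South Co. gets 12 moving first and 11 moving second, so South Co. prefers to move first.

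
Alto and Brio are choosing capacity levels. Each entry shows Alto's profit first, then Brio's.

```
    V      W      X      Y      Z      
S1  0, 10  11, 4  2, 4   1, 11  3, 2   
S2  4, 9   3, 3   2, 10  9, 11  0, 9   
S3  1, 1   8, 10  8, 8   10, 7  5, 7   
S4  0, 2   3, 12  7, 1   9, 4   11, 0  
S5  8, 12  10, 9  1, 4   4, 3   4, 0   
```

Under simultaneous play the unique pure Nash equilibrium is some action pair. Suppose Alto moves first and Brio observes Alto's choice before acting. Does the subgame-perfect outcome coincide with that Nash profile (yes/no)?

Brio best-responds to each possible Alto move:
- S1: Brio compares 10, 4, 4, 11, 2 and picks Y; Alto would get 1.
- S2: Brio compares 9, 3, 10, 11, 9 and picks Y; Alto would get 9.
- S3: Brio compares 1, 10, 8, 7, 7 and picks W; Alto would get 8.
- S4: Brio compares 2, 12, 1, 4, 0 and picks W; Alto would get 3.
- S5: Brio compares 12, 9, 4, 3, 0 and picks V; Alto would get 8.
Among 1, 9, 8, 3, 8, the best is 9 at S2. Subgame-perfect outcome: (S2, Y) with payoffs (9, 11).
Under simultaneous play:
Alto's best replies: V→S5; W→S1; X→S3; Y→S3; Z→S4.
Brio's best replies: S1→Y; S2→Y; S3→W; S4→W; S5→V.
The unique mutual best reply is (S5, V), giving (8, 12).
Sequential outcome (S2, Y) differs from the Nash profile (S5, V).

no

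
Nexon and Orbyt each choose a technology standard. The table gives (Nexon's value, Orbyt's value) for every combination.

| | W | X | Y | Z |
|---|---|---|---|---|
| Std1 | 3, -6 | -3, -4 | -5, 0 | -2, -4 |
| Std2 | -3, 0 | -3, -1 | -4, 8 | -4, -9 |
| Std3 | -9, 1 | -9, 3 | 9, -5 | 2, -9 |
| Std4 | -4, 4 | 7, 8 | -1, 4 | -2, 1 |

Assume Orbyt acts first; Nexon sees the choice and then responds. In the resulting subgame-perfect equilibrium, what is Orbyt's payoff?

8

Nexon best-responds to each possible Orbyt move:
- W → Nexon plays Std1 (best of 3, -3, -9, -4); Orbyt gets -6.
- X → Nexon plays Std4 (best of -3, -3, -9, 7); Orbyt gets 8.
- Y → Nexon plays Std3 (best of -5, -4, 9, -1); Orbyt gets -5.
- Z → Nexon plays Std3 (best of -2, -4, 2, -2); Orbyt gets -9.
Maximizing over -6, 8, -5, -9, Orbyt chooses X. Subgame-perfect outcome: (Std4, X) with payoffs (7, 8).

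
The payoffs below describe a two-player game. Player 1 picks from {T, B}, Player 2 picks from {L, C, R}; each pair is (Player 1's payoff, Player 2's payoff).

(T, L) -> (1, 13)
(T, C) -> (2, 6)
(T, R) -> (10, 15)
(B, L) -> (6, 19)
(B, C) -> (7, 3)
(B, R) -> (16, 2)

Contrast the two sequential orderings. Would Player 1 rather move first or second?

If Player 1 leads: Player 2's best replies are T→R, B→L; Player 1's induced payoffs 10, 6; outcome (T, R), payoffs (10, 15).
If Player 2 leads: Player 1's best replies are L→B, C→B, R→B; Player 2's induced payoffs 19, 3, 2; outcome (B, L), payoffs (6, 19).
Player 1 gets 10 moving first and 6 moving second, so Player 1 prefers to move first.

first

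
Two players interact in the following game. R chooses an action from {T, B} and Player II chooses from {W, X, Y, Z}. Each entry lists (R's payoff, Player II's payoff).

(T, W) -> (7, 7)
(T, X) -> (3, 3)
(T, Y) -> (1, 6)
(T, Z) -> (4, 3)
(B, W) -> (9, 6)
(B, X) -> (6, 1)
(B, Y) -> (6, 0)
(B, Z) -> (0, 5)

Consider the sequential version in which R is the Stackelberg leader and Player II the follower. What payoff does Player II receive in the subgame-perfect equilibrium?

6

Work backward from Player II's decision.
- T → Player II plays W (best of 7, 3, 6, 3); R gets 7.
- B → Player II plays W (best of 6, 1, 0, 5); R gets 9.
R's induced payoffs are 7, 9, so R commits to B. Subgame-perfect outcome: (B, W) with payoffs (9, 6).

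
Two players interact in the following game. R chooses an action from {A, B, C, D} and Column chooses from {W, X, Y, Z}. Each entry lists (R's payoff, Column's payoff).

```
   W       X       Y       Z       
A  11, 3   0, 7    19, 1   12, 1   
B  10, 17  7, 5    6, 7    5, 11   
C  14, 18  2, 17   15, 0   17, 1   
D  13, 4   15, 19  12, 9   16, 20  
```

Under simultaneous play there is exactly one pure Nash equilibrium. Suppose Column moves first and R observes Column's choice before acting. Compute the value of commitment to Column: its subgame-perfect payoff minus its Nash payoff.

1

Work backward from R's decision.
- W: R compares 11, 10, 14, 13 and picks C; Column would get 18.
- X: R compares 0, 7, 2, 15 and picks D; Column would get 19.
- Y: R compares 19, 6, 15, 12 and picks A; Column would get 1.
- Z: R compares 12, 5, 17, 16 and picks C; Column would get 1.
Column's induced payoffs are 18, 19, 1, 1, so Column commits to X. Subgame-perfect outcome: (D, X) with payoffs (15, 19).
Now find the simultaneous Nash equilibrium.
R's best replies: W→C; X→D; Y→A; Z→C.
Column's best replies: A→X; B→W; C→W; D→Z.
Only (C, W) has each player best-responding; Nash payoffs (14, 18).
Column's commitment gain: 19 − 18 = 1.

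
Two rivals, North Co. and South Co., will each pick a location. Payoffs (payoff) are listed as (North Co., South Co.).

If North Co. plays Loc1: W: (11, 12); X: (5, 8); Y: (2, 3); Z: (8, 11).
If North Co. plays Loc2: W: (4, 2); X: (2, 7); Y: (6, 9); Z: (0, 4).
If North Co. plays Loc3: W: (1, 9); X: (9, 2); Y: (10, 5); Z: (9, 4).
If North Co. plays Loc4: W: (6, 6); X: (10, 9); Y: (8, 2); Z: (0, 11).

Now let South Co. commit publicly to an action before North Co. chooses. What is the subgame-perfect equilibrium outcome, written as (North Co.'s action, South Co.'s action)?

(Loc1, W)

North Co. best-responds to each possible South Co. move:
- W: BR = Loc1, leader payoff 12.
- X: BR = Loc4, leader payoff 9.
- Y: BR = Loc3, leader payoff 5.
- Z: BR = Loc3, leader payoff 4.
Among 12, 9, 5, 4, the best is 12 at W. Subgame-perfect outcome: (Loc1, W) with payoffs (11, 12).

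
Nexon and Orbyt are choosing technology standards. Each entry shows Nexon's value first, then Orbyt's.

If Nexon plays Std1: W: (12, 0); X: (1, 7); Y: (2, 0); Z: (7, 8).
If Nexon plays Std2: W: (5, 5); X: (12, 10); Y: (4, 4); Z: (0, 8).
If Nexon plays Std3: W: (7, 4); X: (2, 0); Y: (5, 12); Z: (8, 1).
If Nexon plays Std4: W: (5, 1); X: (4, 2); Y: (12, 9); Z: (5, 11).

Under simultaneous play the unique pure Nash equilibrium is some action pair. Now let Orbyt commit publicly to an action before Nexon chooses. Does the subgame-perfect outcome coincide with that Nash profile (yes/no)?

yes

Solve by backward induction (Orbyt leads).
- W: Nexon compares 12, 5, 7, 5 and picks Std1; Orbyt would get 0.
- X: Nexon compares 1, 12, 2, 4 and picks Std2; Orbyt would get 10.
- Y: Nexon compares 2, 4, 5, 12 and picks Std4; Orbyt would get 9.
- Z: Nexon compares 7, 0, 8, 5 and picks Std3; Orbyt would get 1.
Orbyt's induced payoffs are 0, 10, 9, 1, so Orbyt commits to X. Subgame-perfect outcome: (Std2, X) with payoffs (12, 10).
Under simultaneous play:
Nexon's best replies: W→Std1; X→Std2; Y→Std4; Z→Std3.
Orbyt's best replies: Std1→Z; Std2→X; Std3→Y; Std4→Z.
The unique mutual best reply is (Std2, X), giving (12, 10).
Sequential outcome (Std2, X) coincides with the Nash profile (Std2, X).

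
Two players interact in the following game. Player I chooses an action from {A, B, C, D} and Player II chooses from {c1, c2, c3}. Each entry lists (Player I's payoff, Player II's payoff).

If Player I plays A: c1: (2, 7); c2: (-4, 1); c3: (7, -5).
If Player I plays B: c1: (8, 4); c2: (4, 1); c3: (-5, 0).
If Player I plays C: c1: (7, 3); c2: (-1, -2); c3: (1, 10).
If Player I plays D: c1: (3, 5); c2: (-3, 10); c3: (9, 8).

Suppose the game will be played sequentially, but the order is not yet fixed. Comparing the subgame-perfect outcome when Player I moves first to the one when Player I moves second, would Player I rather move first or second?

second

If Player I leads: Player II's best replies are A→c1, B→c1, C→c3, D→c2; Player I's induced payoffs 2, 8, 1, -3; outcome (B, c1), payoffs (8, 4).
If Player II leads: Player I's best replies are c1→B, c2→B, c3→D; Player II's induced payoffs 4, 1, 8; outcome (D, c3), payoffs (9, 8).
Player I gets 8 moving first and 9 moving second, so Player I prefers to move second.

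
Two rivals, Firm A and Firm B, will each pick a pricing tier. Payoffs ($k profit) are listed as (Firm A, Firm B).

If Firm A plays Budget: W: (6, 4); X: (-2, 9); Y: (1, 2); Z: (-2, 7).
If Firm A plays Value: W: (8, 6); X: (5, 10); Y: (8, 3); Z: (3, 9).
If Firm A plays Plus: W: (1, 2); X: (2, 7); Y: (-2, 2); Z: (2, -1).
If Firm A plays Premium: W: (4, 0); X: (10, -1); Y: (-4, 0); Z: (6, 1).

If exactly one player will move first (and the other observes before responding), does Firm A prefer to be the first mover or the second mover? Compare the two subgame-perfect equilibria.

If Firm A leads: Firm B's best replies are Budget→X, Value→X, Plus→X, Premium→Z; Firm A's induced payoffs -2, 5, 2, 6; outcome (Premium, Z), payoffs (6, 1).
If Firm B leads: Firm A's best replies are W→Value, X→Premium, Y→Value, Z→Premium; Firm B's induced payoffs 6, -1, 3, 1; outcome (Value, W), payoffs (8, 6).
Firm A gets 6 moving first and 8 moving second, so Firm A prefers to move second.

second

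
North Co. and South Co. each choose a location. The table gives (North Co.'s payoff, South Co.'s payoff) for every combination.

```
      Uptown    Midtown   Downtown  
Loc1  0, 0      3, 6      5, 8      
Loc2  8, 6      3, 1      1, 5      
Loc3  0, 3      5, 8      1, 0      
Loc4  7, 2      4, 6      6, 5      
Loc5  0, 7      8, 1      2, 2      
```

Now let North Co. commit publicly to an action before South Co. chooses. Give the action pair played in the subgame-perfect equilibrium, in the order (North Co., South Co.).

(Loc2, Uptown)

South Co. best-responds to each possible North Co. move:
- Loc1: BR = Downtown, leader payoff 5.
- Loc2: BR = Uptown, leader payoff 8.
- Loc3: BR = Midtown, leader payoff 5.
- Loc4: BR = Midtown, leader payoff 4.
- Loc5: BR = Uptown, leader payoff 0.
Among 5, 8, 5, 4, 0, the best is 8 at Loc2. Subgame-perfect outcome: (Loc2, Uptown) with payoffs (8, 6).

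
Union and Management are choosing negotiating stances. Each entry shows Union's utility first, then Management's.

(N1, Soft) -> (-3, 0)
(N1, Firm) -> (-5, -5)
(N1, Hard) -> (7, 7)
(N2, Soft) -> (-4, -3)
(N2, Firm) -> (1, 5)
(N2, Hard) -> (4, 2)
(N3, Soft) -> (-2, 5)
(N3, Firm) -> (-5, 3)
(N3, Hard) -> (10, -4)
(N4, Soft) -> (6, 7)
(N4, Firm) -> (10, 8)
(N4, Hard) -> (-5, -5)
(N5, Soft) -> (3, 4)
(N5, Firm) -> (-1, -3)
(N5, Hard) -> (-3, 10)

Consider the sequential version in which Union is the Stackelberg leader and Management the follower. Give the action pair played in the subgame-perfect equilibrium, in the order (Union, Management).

(N4, Firm)

Work backward from Management's decision.
- N1: BR = Hard, leader payoff 7.
- N2: BR = Firm, leader payoff 1.
- N3: BR = Soft, leader payoff -2.
- N4: BR = Firm, leader payoff 10.
- N5: BR = Hard, leader payoff -3.
Maximizing over 7, 1, -2, 10, -3, Union chooses N4. Subgame-perfect outcome: (N4, Firm) with payoffs (10, 8).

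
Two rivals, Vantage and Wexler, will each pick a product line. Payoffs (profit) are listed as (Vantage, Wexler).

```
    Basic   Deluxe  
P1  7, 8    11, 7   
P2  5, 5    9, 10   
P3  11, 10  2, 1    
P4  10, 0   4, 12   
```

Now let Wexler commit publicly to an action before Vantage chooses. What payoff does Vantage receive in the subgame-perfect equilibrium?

11

Vantage best-responds to each possible Wexler move:
- Basic: BR = P3, leader payoff 10.
- Deluxe: BR = P1, leader payoff 7.
Among 10, 7, the best is 10 at Basic. Subgame-perfect outcome: (P3, Basic) with payoffs (11, 10).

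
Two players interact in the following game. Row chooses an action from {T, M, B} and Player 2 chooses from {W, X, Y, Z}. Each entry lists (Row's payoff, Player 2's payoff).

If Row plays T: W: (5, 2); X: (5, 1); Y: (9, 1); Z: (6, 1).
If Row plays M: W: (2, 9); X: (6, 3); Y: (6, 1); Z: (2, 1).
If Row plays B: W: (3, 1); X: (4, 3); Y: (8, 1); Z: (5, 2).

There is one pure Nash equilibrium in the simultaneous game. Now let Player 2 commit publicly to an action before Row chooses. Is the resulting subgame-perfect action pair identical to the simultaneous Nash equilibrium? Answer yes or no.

Work backward from Row's decision.
- W → Row plays T (best of 5, 2, 3); Player 2 gets 2.
- X → Row plays M (best of 5, 6, 4); Player 2 gets 3.
- Y → Row plays T (best of 9, 6, 8); Player 2 gets 1.
- Z → Row plays T (best of 6, 2, 5); Player 2 gets 1.
Among 2, 3, 1, 1, the best is 3 at X. Subgame-perfect outcome: (M, X) with payoffs (6, 3).
Now find the simultaneous Nash equilibrium.
Row's best replies: W→T; X→M; Y→T; Z→T.
Player 2's best replies: T→W; M→W; B→X.
The unique mutual best reply is (T, W), giving (5, 2).
Sequential outcome (M, X) differs from the Nash profile (T, W).

no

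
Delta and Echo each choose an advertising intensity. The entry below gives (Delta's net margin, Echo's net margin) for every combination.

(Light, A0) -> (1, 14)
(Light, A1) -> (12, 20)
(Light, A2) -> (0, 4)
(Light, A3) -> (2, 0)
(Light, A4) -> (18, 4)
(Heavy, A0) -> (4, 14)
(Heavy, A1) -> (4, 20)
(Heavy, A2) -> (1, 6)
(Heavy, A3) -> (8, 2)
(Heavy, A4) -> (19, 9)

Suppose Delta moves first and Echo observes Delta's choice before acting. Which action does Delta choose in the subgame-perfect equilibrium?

Light

Work backward from Echo's decision.
- Light → Echo plays A1 (best of 14, 20, 4, 0, 4); Delta gets 12.
- Heavy → Echo plays A1 (best of 14, 20, 6, 2, 9); Delta gets 4.
Delta's induced payoffs are 12, 4, so Delta commits to Light. Subgame-perfect outcome: (Light, A1) with payoffs (12, 20).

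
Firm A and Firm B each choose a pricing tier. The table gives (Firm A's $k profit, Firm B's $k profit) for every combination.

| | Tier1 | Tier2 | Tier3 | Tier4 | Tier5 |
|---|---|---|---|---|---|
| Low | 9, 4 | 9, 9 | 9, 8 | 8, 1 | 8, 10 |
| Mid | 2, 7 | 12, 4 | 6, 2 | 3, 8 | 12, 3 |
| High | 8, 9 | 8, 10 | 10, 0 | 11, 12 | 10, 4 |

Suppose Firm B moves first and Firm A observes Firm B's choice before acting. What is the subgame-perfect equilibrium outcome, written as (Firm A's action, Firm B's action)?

(High, Tier4)

Backward induction with Firm B moving first.
- Tier1: BR = Low, leader payoff 4.
- Tier2: BR = Mid, leader payoff 4.
- Tier3: BR = High, leader payoff 0.
- Tier4: BR = High, leader payoff 12.
- Tier5: BR = Mid, leader payoff 3.
Among 4, 4, 0, 12, 3, the best is 12 at Tier4. Subgame-perfect outcome: (High, Tier4) with payoffs (11, 12).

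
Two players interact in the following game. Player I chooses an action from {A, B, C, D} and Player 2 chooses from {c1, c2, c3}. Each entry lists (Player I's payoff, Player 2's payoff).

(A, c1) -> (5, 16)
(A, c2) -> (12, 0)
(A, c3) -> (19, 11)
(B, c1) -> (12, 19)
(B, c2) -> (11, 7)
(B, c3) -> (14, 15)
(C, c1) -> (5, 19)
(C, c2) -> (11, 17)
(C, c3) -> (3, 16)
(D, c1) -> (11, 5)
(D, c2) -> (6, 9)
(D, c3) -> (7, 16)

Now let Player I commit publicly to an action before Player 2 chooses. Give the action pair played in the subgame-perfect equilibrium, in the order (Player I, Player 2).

Player 2 best-responds to each possible Player I move:
- A: Player 2 compares 16, 0, 11 and picks c1; Player I would get 5.
- B: Player 2 compares 19, 7, 15 and picks c1; Player I would get 12.
- C: Player 2 compares 19, 17, 16 and picks c1; Player I would get 5.
- D: Player 2 compares 5, 9, 16 and picks c3; Player I would get 7.
Maximizing over 5, 12, 5, 7, Player I chooses B. Subgame-perfect outcome: (B, c1) with payoffs (12, 19).

(B, c1)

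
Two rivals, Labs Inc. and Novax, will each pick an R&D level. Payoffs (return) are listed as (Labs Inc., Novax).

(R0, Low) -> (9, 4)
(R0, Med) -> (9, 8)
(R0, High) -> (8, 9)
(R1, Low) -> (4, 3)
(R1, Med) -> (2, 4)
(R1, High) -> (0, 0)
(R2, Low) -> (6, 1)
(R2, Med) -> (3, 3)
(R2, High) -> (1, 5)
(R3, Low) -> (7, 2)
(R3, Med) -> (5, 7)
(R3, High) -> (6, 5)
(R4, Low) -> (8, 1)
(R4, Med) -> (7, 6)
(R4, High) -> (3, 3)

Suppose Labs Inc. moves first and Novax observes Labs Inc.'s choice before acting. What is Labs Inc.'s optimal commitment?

R0

Work backward from Novax's decision.
- R0: BR = High, leader payoff 8.
- R1: BR = Med, leader payoff 2.
- R2: BR = High, leader payoff 1.
- R3: BR = Med, leader payoff 5.
- R4: BR = Med, leader payoff 7.
Among 8, 2, 1, 5, 7, the best is 8 at R0. Subgame-perfect outcome: (R0, High) with payoffs (8, 9).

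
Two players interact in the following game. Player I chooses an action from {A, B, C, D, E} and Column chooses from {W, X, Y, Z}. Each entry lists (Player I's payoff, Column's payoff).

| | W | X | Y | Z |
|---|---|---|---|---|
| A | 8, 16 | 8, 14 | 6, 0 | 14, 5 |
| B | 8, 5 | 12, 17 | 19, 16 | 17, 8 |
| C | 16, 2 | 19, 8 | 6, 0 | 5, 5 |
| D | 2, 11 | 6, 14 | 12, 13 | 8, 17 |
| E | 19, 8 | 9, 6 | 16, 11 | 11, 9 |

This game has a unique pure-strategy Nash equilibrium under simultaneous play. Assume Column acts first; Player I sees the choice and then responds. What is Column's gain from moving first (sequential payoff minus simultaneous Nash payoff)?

8

Solve by backward induction (Column leads).
- W: Player I compares 8, 8, 16, 2, 19 and picks E; Column would get 8.
- X: Player I compares 8, 12, 19, 6, 9 and picks C; Column would get 8.
- Y: Player I compares 6, 19, 6, 12, 16 and picks B; Column would get 16.
- Z: Player I compares 14, 17, 5, 8, 11 and picks B; Column would get 8.
Among 8, 8, 16, 8, the best is 16 at Y. Subgame-perfect outcome: (B, Y) with payoffs (19, 16).
Now find the simultaneous Nash equilibrium.
Player I's best replies: W→E; X→C; Y→B; Z→B.
Column's best replies: A→W; B→X; C→X; D→Z; E→Y.
Only (C, X) has each player best-responding; Nash payoffs (19, 8).
Column's commitment gain: 16 − 8 = 8.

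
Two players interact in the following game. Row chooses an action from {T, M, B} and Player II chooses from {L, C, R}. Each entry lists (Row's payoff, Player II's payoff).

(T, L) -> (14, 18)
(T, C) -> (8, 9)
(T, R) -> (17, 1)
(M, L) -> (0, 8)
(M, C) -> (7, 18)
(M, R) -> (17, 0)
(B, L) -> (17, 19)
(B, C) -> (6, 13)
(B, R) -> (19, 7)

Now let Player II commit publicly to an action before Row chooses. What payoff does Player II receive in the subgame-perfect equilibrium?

19

Work backward from Row's decision.
- L → Row plays B (best of 14, 0, 17); Player II gets 19.
- C → Row plays T (best of 8, 7, 6); Player II gets 9.
- R → Row plays B (best of 17, 17, 19); Player II gets 7.
Player II's induced payoffs are 19, 9, 7, so Player II commits to L. Subgame-perfect outcome: (B, L) with payoffs (17, 19).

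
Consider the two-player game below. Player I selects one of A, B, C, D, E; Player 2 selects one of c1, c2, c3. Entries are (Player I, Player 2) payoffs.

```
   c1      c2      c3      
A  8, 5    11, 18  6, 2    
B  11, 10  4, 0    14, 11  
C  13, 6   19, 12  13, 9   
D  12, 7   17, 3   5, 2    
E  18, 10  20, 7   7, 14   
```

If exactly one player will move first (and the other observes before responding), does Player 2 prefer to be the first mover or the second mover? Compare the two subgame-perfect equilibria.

second

If Player I leads: Player 2's best replies are A→c2, B→c3, C→c2, D→c1, E→c3; Player I's induced payoffs 11, 14, 19, 12, 7; outcome (C, c2), payoffs (19, 12).
If Player 2 leads: Player I's best replies are c1→E, c2→E, c3→B; Player 2's induced payoffs 10, 7, 11; outcome (B, c3), payoffs (14, 11).
Player 2 gets 11 moving first and 12 moving second, so Player 2 prefers to move second.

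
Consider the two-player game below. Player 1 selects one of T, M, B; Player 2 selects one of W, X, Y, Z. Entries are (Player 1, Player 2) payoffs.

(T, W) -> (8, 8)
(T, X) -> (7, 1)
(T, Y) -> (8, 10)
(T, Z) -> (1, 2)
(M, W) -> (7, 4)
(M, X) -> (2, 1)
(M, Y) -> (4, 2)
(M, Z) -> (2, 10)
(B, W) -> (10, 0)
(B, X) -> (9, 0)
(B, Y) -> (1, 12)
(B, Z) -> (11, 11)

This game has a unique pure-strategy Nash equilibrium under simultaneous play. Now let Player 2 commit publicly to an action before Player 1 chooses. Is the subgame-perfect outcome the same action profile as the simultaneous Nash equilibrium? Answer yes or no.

no

Work backward from Player 1's decision.
- W → Player 1 plays B (best of 8, 7, 10); Player 2 gets 0.
- X → Player 1 plays B (best of 7, 2, 9); Player 2 gets 0.
- Y → Player 1 plays T (best of 8, 4, 1); Player 2 gets 10.
- Z → Player 1 plays B (best of 1, 2, 11); Player 2 gets 11.
Maximizing over 0, 0, 10, 11, Player 2 chooses Z. Subgame-perfect outcome: (B, Z) with payoffs (11, 11).
For the simultaneous game, intersect best replies.
Player 1's best replies: W→B; X→B; Y→T; Z→B.
Player 2's best replies: T→Y; M→Z; B→Y.
The unique mutual best reply is (T, Y), giving (8, 10).
Sequential outcome (B, Z) differs from the Nash profile (T, Y).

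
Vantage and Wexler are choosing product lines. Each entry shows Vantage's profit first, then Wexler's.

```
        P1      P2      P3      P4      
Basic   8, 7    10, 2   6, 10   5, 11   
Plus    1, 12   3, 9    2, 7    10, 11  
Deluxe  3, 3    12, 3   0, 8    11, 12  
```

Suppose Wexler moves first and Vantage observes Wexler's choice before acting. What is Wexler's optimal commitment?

Work backward from Vantage's decision.
- P1: BR = Basic, leader payoff 7.
- P2: BR = Deluxe, leader payoff 3.
- P3: BR = Basic, leader payoff 10.
- P4: BR = Deluxe, leader payoff 12.
Among 7, 3, 10, 12, the best is 12 at P4. Subgame-perfect outcome: (Deluxe, P4) with payoffs (11, 12).

P4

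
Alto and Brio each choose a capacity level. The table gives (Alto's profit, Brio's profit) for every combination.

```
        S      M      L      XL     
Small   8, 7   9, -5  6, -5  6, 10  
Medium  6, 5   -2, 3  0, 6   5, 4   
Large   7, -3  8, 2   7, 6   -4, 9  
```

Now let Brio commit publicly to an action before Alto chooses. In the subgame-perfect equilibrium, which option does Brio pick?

XL

Solve by backward induction (Brio leads).
- S: Alto compares 8, 6, 7 and picks Small; Brio would get 7.
- M: Alto compares 9, -2, 8 and picks Small; Brio would get -5.
- L: Alto compares 6, 0, 7 and picks Large; Brio would get 6.
- XL: Alto compares 6, 5, -4 and picks Small; Brio would get 10.
Brio's induced payoffs are 7, -5, 6, 10, so Brio commits to XL. Subgame-perfect outcome: (Small, XL) with payoffs (6, 10).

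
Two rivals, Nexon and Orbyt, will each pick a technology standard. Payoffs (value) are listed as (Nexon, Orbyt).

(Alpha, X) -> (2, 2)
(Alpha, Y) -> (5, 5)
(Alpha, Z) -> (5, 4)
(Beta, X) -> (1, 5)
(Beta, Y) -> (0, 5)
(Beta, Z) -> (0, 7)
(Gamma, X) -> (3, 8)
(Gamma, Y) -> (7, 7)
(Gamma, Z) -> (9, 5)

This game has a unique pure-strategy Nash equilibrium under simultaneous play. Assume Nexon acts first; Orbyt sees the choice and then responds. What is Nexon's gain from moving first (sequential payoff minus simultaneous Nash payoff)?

Backward induction with Nexon moving first.
- Alpha: BR = Y, leader payoff 5.
- Beta: BR = Z, leader payoff 0.
- Gamma: BR = X, leader payoff 3.
Nexon's induced payoffs are 5, 0, 3, so Nexon commits to Alpha. Subgame-perfect outcome: (Alpha, Y) with payoffs (5, 5).
Under simultaneous play:
Nexon's best replies: X→Gamma; Y→Gamma; Z→Gamma.
Orbyt's best replies: Alpha→Y; Beta→Z; Gamma→X.
The unique mutual best reply is (Gamma, X), giving (3, 8).
Nexon's commitment gain: 5 − 3 = 2.

2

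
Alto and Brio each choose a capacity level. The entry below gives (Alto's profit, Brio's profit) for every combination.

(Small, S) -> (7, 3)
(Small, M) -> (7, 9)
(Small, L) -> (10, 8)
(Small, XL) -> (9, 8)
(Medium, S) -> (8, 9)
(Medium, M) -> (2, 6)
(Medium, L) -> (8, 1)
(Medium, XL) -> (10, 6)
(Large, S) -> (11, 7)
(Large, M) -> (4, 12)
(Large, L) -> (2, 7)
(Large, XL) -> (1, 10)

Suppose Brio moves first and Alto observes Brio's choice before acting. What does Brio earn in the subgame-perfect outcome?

Backward induction with Brio moving first.
- S → Alto plays Large (best of 7, 8, 11); Brio gets 7.
- M → Alto plays Small (best of 7, 2, 4); Brio gets 9.
- L → Alto plays Small (best of 10, 8, 2); Brio gets 8.
- XL → Alto plays Medium (best of 9, 10, 1); Brio gets 6.
Maximizing over 7, 9, 8, 6, Brio chooses M. Subgame-perfect outcome: (Small, M) with payoffs (7, 9).

9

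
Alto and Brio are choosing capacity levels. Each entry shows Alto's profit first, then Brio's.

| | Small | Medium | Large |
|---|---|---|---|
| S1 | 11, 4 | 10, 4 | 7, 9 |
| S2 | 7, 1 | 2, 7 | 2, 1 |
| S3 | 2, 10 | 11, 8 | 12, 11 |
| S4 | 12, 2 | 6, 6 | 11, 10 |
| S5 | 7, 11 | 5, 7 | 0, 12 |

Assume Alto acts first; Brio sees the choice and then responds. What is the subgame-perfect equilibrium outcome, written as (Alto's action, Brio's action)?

(S3, Large)

Work backward from Brio's decision.
- S1: BR = Large, leader payoff 7.
- S2: BR = Medium, leader payoff 2.
- S3: BR = Large, leader payoff 12.
- S4: BR = Large, leader payoff 11.
- S5: BR = Large, leader payoff 0.
Among 7, 2, 12, 11, 0, the best is 12 at S3. Subgame-perfect outcome: (S3, Large) with payoffs (12, 11).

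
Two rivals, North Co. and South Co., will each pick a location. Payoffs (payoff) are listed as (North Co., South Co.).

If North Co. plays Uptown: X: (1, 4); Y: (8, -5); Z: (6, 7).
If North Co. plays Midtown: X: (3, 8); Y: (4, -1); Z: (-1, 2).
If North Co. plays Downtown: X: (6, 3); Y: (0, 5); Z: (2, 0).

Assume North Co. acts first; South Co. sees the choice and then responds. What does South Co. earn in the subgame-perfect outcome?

7

Backward induction with North Co. moving first.
- Uptown: BR = Z, leader payoff 6.
- Midtown: BR = X, leader payoff 3.
- Downtown: BR = Y, leader payoff 0.
Among 6, 3, 0, the best is 6 at Uptown. Subgame-perfect outcome: (Uptown, Z) with payoffs (6, 7).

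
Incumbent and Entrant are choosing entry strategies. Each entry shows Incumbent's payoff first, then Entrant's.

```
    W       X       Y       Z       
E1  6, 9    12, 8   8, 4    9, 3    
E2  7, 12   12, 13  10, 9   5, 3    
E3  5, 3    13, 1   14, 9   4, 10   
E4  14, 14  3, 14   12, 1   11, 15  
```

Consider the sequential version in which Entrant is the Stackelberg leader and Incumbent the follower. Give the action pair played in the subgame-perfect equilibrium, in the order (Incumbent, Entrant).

Solve by backward induction (Entrant leads).
- W → Incumbent plays E4 (best of 6, 7, 5, 14); Entrant gets 14.
- X → Incumbent plays E3 (best of 12, 12, 13, 3); Entrant gets 1.
- Y → Incumbent plays E3 (best of 8, 10, 14, 12); Entrant gets 9.
- Z → Incumbent plays E4 (best of 9, 5, 4, 11); Entrant gets 15.
Among 14, 1, 9, 15, the best is 15 at Z. Subgame-perfect outcome: (E4, Z) with payoffs (11, 15).

(E4, Z)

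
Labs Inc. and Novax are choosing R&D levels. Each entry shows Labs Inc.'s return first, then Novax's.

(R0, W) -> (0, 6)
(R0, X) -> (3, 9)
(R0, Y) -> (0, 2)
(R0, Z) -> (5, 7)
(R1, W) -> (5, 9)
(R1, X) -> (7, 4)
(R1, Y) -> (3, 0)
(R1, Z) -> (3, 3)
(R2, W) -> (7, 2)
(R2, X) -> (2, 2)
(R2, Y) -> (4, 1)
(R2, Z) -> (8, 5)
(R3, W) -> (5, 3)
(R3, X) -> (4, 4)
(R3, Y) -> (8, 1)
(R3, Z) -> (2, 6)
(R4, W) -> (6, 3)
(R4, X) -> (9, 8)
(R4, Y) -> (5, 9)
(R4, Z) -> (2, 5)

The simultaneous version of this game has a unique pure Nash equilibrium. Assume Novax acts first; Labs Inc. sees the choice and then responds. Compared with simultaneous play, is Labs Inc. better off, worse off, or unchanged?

Backward induction with Novax moving first.
- W: BR = R2, leader payoff 2.
- X: BR = R4, leader payoff 8.
- Y: BR = R3, leader payoff 1.
- Z: BR = R2, leader payoff 5.
Maximizing over 2, 8, 1, 5, Novax chooses X. Subgame-perfect outcome: (R4, X) with payoffs (9, 8).
Under simultaneous play:
Labs Inc.'s best replies: W→R2; X→R4; Y→R3; Z→R2.
Novax's best replies: R0→X; R1→W; R2→Z; R3→Z; R4→Y.
The unique mutual best reply is (R2, Z), giving (8, 5).
Labs Inc. earns 9 sequentially versus 8 at the Nash outcome: better off.

better off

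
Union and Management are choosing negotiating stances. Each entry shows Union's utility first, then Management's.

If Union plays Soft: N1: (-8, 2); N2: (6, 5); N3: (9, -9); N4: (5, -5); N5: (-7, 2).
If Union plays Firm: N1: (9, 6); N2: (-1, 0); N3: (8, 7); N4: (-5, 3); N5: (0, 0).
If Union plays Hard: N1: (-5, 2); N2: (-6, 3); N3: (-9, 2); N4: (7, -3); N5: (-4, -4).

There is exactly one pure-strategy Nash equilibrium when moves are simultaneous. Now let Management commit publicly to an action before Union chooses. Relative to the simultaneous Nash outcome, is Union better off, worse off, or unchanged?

better off

Work backward from Union's decision.
- N1 → Union plays Firm (best of -8, 9, -5); Management gets 6.
- N2 → Union plays Soft (best of 6, -1, -6); Management gets 5.
- N3 → Union plays Soft (best of 9, 8, -9); Management gets -9.
- N4 → Union plays Hard (best of 5, -5, 7); Management gets -3.
- N5 → Union plays Firm (best of -7, 0, -4); Management gets 0.
Maximizing over 6, 5, -9, -3, 0, Management chooses N1. Subgame-perfect outcome: (Firm, N1) with payoffs (9, 6).
Now find the simultaneous Nash equilibrium.
Union's best replies: N1→Firm; N2→Soft; N3→Soft; N4→Hard; N5→Firm.
Management's best replies: Soft→N2; Firm→N3; Hard→N2.
Only (Soft, N2) has each player best-responding; Nash payoffs (6, 5).
Union earns 9 sequentially versus 6 at the Nash outcome: better off.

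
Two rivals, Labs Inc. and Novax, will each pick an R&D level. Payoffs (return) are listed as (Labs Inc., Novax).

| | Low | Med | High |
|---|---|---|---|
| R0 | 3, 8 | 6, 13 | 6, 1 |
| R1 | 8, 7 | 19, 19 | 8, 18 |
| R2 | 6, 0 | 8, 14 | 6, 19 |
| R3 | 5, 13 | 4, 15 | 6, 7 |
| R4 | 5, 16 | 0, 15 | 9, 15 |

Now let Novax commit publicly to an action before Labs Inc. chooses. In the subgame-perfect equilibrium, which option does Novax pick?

Med

Labs Inc. best-responds to each possible Novax move:
- Low: BR = R1, leader payoff 7.
- Med: BR = R1, leader payoff 19.
- High: BR = R4, leader payoff 15.
Novax's induced payoffs are 7, 19, 15, so Novax commits to Med. Subgame-perfect outcome: (R1, Med) with payoffs (19, 19).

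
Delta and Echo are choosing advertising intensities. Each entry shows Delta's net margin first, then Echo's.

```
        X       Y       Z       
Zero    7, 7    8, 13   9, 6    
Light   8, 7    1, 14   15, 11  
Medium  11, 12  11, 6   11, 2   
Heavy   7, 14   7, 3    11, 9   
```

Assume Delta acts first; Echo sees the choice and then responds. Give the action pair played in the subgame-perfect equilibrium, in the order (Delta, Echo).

(Medium, X)

Backward induction with Delta moving first.
- Zero: BR = Y, leader payoff 8.
- Light: BR = Y, leader payoff 1.
- Medium: BR = X, leader payoff 11.
- Heavy: BR = X, leader payoff 7.
Maximizing over 8, 1, 11, 7, Delta chooses Medium. Subgame-perfect outcome: (Medium, X) with payoffs (11, 12).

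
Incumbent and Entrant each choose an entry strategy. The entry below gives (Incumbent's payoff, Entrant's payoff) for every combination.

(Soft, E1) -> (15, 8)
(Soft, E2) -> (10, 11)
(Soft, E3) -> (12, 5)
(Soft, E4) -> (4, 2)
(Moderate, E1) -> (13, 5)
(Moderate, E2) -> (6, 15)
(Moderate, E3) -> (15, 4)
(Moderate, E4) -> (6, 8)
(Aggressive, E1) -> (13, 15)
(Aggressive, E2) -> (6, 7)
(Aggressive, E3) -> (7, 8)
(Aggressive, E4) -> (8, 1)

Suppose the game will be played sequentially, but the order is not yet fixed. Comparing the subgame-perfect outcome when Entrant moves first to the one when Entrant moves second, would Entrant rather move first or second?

If Incumbent leads: Entrant's best replies are Soft→E2, Moderate→E2, Aggressive→E1; Incumbent's induced payoffs 10, 6, 13; outcome (Aggressive, E1), payoffs (13, 15).
If Entrant leads: Incumbent's best replies are E1→Soft, E2→Soft, E3→Moderate, E4→Aggressive; Entrant's induced payoffs 8, 11, 4, 1; outcome (Soft, E2), payoffs (10, 11).
Entrant gets 11 moving first and 15 moving second, so Entrant prefers to move second.

second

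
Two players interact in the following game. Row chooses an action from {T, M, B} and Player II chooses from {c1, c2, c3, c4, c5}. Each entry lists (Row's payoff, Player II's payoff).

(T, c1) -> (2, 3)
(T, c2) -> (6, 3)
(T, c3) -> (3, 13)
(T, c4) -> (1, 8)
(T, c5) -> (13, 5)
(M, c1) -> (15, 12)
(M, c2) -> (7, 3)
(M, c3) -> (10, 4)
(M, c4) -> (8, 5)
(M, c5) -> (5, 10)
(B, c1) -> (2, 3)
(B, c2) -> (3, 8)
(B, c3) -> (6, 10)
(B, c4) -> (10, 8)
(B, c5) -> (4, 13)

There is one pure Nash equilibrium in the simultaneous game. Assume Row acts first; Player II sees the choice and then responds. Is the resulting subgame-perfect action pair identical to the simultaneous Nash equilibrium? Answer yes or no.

yes

Work backward from Player II's decision.
- T → Player II plays c3 (best of 3, 3, 13, 8, 5); Row gets 3.
- M → Player II plays c1 (best of 12, 3, 4, 5, 10); Row gets 15.
- B → Player II plays c5 (best of 3, 8, 10, 8, 13); Row gets 4.
Among 3, 15, 4, the best is 15 at M. Subgame-perfect outcome: (M, c1) with payoffs (15, 12).
Under simultaneous play:
Row's best replies: c1→M; c2→M; c3→M; c4→B; c5→T.
Player II's best replies: T→c3; M→c1; B→c5.
Only (M, c1) has each player best-responding; Nash payoffs (15, 12).
Sequential outcome (M, c1) coincides with the Nash profile (M, c1).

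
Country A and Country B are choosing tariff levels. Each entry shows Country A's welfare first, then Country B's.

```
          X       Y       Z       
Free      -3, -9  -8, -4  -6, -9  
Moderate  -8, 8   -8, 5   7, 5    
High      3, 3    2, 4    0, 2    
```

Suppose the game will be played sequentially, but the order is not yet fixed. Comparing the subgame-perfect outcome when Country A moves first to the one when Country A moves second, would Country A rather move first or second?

second

If Country A leads: Country B's best replies are Free→Y, Moderate→X, High→Y; Country A's induced payoffs -8, -8, 2; outcome (High, Y), payoffs (2, 4).
If Country B leads: Country A's best replies are X→High, Y→High, Z→Moderate; Country B's induced payoffs 3, 4, 5; outcome (Moderate, Z), payoffs (7, 5).
Country A gets 2 moving first and 7 moving second, so Country A prefers to move second.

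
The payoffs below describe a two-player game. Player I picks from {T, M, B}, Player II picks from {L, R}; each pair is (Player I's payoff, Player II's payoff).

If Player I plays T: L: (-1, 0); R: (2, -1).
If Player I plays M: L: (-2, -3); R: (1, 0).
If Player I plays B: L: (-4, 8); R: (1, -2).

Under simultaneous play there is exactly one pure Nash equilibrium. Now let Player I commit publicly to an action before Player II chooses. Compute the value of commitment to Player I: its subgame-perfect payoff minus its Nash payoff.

Player II best-responds to each possible Player I move:
- T: Player II compares 0, -1 and picks L; Player I would get -1.
- M: Player II compares -3, 0 and picks R; Player I would get 1.
- B: Player II compares 8, -2 and picks L; Player I would get -4.
Player I's induced payoffs are -1, 1, -4, so Player I commits to M. Subgame-perfect outcome: (M, R) with payoffs (1, 0).
Now find the simultaneous Nash equilibrium.
Player I's best replies: L→T; R→T.
Player II's best replies: T→L; M→R; B→L.
The unique mutual best reply is (T, L), giving (-1, 0).
Player I's commitment gain: 1 − -1 = 2.

2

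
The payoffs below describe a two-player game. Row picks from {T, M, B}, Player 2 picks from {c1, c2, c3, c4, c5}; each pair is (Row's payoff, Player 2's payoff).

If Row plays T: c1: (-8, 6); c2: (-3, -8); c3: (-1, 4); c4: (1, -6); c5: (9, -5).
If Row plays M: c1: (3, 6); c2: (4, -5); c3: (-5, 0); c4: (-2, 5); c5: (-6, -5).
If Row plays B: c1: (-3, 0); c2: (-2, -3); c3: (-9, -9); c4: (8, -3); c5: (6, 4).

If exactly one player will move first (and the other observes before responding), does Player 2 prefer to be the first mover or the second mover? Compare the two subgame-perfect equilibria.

If Row leads: Player 2's best replies are T→c1, M→c1, B→c5; Row's induced payoffs -8, 3, 6; outcome (B, c5), payoffs (6, 4).
If Player 2 leads: Row's best replies are c1→M, c2→M, c3→T, c4→B, c5→T; Player 2's induced payoffs 6, -5, 4, -3, -5; outcome (M, c1), payoffs (3, 6).
Player 2 gets 6 moving first and 4 moving second, so Player 2 prefers to move first.

first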